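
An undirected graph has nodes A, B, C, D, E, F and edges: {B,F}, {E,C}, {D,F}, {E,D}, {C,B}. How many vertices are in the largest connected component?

5

A is isolated — a component by itself.
Starting from B we can reach B, C, D, E, F. That is one component of size 5.
The largest has 5 vertices.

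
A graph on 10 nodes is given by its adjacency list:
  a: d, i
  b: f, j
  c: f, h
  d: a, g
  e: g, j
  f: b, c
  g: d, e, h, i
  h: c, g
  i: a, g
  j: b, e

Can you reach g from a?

From a we can reach a, b, c, d, e, f, g, h, i, j, which includes g.

Yes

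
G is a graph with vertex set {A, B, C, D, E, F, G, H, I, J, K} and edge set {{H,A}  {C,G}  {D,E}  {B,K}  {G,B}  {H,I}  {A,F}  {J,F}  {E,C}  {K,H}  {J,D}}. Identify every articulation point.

Removing H increases the component count from 1 to 2, so H is a cut vertex.
By contrast removing D leaves 1 component; it is not a cut vertex. No other vertex is a cut vertex either.

H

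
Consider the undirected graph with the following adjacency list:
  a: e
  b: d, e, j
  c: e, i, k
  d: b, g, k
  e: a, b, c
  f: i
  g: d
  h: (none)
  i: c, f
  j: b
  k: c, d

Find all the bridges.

The edges on the cycle d-b-e-c-k-d are not bridges since each lies on that cycle.
But removing d-g disconnects d from g; removing c-i disconnects c from i; removing b-j disconnects b from j; removing a-e disconnects a from e — these are bridges.
In total 5 edges are bridges.

a-e, b-j, c-i, d-g, f-i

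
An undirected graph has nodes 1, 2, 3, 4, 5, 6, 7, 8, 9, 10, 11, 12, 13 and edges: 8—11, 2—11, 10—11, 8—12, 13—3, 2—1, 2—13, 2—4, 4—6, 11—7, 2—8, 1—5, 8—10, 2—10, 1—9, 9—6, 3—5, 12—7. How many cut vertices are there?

Removing 2 increases the component count from 1 to 2, so 2 is a cut vertex.
By contrast removing 1 leaves 1 component; it is not a cut vertex. No other vertex is a cut vertex either.

1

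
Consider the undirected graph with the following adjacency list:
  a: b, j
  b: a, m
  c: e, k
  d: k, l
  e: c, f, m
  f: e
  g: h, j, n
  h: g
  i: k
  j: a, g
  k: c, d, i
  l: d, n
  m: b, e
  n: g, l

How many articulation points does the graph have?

Removing e increases the component count from 1 to 2, so e is a cut vertex.
Removing g increases the component count from 1 to 2, so g is a cut vertex.
Removing k increases the component count from 1 to 2, so k is a cut vertex.
By contrast removing h leaves 1 component; it is not a cut vertex. No other vertex is a cut vertex either.

3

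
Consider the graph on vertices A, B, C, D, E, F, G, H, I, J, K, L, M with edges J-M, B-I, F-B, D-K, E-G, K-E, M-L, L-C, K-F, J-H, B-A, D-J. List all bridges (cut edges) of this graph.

removing K-D disconnects K from D; removing D-J disconnects D from J; removing G-E disconnects G from E; removing I-B disconnects I from B — these are bridges.
In total 12 edges are bridges.

A-B, B-F, B-I, C-L, D-J, D-K, E-G, E-K, F-K, H-J, J-M, L-M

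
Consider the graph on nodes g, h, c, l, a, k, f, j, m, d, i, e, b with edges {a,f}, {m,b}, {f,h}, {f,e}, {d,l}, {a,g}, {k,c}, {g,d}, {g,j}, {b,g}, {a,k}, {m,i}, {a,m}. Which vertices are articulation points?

a, d, f, g, k, m

Removing a increases the component count from 1 to 3, so a is a cut vertex.
Removing d increases the component count from 1 to 2, so d is a cut vertex.
Removing f increases the component count from 1 to 3, so f is a cut vertex.
Likewise g, k, m are cut vertices.
By contrast removing e leaves 1 component; it is not a cut vertex. No other vertex is a cut vertex either.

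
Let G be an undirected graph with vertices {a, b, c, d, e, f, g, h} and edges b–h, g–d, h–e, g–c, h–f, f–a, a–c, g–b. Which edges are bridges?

d-g, e-h

The edges on the cycle g-b-h-f-a-c-g are not bridges since each lies on that cycle.
But removing g–d disconnects g from d; removing h–e disconnects h from e — these are bridges.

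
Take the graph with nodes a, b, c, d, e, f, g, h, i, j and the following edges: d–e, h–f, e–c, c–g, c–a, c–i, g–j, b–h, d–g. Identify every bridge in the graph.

a-c, b-h, c-i, f-h, g-j

The edges on the cycle d-e-c-g-d are not bridges since each lies on that cycle.
But removing g–j disconnects g from j; removing c–i disconnects c from i; removing h–f disconnects h from f; removing c–a disconnects c from a — these are bridges.
In total 5 edges are bridges.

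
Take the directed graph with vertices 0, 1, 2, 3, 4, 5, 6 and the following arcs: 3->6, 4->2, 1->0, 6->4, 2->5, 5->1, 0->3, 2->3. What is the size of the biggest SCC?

7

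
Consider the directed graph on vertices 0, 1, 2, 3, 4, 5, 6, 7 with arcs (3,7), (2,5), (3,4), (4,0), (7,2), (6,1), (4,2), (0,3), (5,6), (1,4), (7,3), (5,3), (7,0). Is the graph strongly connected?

From 3 we can reach every vertex (0, 1, 2, 3, 4, 5, 6, 7), and every vertex can reach 3 (0, 1, 2, 3, 4, 5, 6, 7). So the whole graph is one strongly connected component.

Yes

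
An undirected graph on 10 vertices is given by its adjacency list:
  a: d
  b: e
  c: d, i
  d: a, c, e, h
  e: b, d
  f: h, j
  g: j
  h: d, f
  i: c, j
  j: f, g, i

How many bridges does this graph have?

4

The edges on the cycle d-h-f-j-i-c-d are not bridges since each lies on that cycle.
But removing d-a disconnects d from a; removing j-g disconnects j from g; removing e-b disconnects e from b; removing d-e disconnects d from e — these are bridges.
That makes 4 bridges.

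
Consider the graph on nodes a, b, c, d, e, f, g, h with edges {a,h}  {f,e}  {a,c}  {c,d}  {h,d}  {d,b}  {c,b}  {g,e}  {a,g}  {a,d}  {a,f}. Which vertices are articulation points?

Removing a increases the component count from 1 to 2, so a is a cut vertex.
By contrast removing e leaves 1 component; it is not a cut vertex. No other vertex is a cut vertex either.

a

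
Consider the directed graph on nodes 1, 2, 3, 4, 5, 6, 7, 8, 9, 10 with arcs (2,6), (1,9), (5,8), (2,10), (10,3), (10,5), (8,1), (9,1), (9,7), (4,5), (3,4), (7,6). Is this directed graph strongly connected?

There is no directed path from 8 to 4, so the graph is not strongly connected.

No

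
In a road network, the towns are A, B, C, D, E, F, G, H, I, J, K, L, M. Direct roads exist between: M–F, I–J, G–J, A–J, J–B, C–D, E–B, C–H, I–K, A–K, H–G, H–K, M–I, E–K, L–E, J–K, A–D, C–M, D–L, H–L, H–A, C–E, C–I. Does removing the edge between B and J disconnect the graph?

No

After removing B–J, the path B-E-K-J still connects them, so the edge is not a bridge.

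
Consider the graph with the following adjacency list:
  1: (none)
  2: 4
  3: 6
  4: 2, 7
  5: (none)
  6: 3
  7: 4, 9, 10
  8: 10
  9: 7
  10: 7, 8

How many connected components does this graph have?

4

1 is isolated — a component by itself.
5 is isolated — a component by itself.
Starting from 3 we can reach 3, 6. That is one component of size 2.
Starting from 2 we can reach 2, 4, 7, 8, 9, 10. That is one component of size 6.
Total: 4 components.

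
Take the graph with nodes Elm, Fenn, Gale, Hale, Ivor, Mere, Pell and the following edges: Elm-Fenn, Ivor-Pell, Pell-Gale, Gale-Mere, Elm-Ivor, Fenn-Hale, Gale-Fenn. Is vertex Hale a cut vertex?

No

Deleting Hale leaves 1 component (was 1), so Hale is not a cut vertex.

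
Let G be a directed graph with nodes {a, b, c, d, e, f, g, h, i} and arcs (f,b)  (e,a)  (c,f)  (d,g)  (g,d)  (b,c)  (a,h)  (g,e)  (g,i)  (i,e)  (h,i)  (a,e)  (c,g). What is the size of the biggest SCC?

4

{a, e, h, i} are all mutually reachable — one SCC of size 4.
{b, c, f} are all mutually reachable — one SCC of size 3.
{d, g} are all mutually reachable — one SCC of size 2.
The largest has 4 vertices.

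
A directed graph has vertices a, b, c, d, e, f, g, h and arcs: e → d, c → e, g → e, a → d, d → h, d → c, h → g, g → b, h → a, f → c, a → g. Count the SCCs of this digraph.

{a, c, d, e, g, h} are all mutually reachable — one SCC of size 6.
{b} is an SCC by itself.
{f} is an SCC by itself.
That gives 3 strongly connected components.

3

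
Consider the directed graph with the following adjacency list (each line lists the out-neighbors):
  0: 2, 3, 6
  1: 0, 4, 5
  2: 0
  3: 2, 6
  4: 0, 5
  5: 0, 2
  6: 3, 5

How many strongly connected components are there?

3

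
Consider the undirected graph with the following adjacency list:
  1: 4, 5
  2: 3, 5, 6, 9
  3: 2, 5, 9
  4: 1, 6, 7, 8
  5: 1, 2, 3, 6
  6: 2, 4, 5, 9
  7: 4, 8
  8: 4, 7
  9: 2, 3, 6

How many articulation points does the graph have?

1

Removing 4 increases the component count from 1 to 2, so 4 is a cut vertex.
By contrast removing 7 leaves 1 component; it is not a cut vertex. No other vertex is a cut vertex either.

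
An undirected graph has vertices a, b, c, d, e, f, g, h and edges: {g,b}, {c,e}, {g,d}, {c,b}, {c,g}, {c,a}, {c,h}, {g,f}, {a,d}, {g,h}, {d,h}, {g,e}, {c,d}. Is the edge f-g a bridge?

Yes

Removing f-g leaves no path between f and g: the component count goes from 1 to 2. So it is a bridge.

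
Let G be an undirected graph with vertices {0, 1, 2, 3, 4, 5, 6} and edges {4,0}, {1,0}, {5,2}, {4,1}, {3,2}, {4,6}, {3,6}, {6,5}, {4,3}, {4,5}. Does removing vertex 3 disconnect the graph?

No

Deleting 3 leaves 1 component (was 1) (its neighbors 2, 4, 6 remain connected to each other), so 3 is not a cut vertex.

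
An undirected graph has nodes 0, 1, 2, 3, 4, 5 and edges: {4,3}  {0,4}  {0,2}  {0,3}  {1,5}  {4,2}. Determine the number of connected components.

2

Starting from 1 we can reach 1, 5. That is one component of size 2.
Starting from 0 we can reach 0, 2, 3, 4. That is one component of size 4.
Total: 2 components.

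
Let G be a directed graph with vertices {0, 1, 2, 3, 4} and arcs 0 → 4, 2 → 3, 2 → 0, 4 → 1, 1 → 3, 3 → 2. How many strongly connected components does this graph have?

1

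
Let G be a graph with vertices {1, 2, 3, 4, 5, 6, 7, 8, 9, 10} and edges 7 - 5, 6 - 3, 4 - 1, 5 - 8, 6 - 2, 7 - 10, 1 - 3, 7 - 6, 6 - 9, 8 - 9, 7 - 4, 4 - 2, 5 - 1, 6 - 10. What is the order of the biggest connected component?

Starting from 1 we can reach 1, 2, 3, 4, 5, 6, 7, 8, 9, 10. That is one component of size 10.
The largest has 10 vertices.

10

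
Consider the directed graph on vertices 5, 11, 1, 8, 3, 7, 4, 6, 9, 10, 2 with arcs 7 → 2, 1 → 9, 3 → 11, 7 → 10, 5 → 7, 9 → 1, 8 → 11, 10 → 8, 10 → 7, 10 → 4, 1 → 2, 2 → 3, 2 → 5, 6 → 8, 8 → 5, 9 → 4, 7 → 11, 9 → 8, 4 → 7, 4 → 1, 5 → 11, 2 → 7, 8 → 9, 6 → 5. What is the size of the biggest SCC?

8

{1, 2, 4, 5, 7, 8, 9, 10} are all mutually reachable — one SCC of size 8.
{3} is an SCC by itself.
{11} is an SCC by itself.
{6} is an SCC by itself.
The largest has 8 vertices.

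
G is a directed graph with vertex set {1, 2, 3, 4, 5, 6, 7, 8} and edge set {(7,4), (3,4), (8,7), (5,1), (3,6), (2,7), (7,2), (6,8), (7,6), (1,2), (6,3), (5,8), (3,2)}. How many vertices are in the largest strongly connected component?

5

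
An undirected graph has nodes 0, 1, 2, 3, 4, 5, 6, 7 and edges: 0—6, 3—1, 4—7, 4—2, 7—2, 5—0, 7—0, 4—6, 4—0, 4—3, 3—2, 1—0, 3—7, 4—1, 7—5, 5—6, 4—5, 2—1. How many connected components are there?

1

Starting from 0 we can reach 0, 1, 2, 3, 4, 5, 6, 7. That is one component of size 8.
Total: 1 component.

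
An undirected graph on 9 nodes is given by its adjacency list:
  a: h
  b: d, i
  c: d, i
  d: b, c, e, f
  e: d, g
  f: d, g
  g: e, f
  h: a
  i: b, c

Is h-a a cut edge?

Removing h-a leaves no path between h and a: the component count goes from 2 to 3. So it is a bridge.

Yes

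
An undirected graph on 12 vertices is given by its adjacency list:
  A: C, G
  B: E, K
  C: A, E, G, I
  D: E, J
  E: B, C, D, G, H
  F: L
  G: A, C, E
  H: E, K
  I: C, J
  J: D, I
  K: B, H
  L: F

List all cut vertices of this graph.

Removing E increases the component count from 2 to 3, so E is a cut vertex.
By contrast removing K leaves 2 components; it is not a cut vertex. No other vertex is a cut vertex either.

E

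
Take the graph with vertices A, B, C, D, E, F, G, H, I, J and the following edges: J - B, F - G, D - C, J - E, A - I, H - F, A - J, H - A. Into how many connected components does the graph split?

2

Starting from C we can reach C, D. That is one component of size 2.
Starting from A we can reach A, B, E, F, G, H, I, J. That is one component of size 8.
Total: 2 components.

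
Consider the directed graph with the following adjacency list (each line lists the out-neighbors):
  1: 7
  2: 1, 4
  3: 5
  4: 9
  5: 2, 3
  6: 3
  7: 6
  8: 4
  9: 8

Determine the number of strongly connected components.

2

{1, 2, 3, 5, 6, 7} are all mutually reachable — one SCC of size 6.
{4, 8, 9} are all mutually reachable — one SCC of size 3.
That gives 2 strongly connected components.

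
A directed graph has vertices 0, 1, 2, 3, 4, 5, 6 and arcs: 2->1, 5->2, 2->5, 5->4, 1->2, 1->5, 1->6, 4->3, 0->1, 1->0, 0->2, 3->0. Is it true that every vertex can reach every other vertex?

There is no directed path from 6 to 5, so the graph is not strongly connected.

No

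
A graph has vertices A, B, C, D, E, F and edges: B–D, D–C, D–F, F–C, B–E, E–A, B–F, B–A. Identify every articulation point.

Removing B increases the component count from 1 to 2, so B is a cut vertex.
By contrast removing C leaves 1 component; it is not a cut vertex. No other vertex is a cut vertex either.

B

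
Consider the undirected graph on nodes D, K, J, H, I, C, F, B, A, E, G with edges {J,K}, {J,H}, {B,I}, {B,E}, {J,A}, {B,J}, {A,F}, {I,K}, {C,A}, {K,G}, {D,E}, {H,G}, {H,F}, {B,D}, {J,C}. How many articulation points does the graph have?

Removing B increases the component count from 1 to 2, so B is a cut vertex.
By contrast removing C leaves 1 component; it is not a cut vertex. No other vertex is a cut vertex either.

1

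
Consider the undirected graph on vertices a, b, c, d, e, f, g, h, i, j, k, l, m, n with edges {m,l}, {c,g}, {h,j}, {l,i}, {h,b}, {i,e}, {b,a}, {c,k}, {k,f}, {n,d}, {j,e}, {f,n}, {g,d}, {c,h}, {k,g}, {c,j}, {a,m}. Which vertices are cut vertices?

c

Removing c increases the component count from 1 to 2, so c is a cut vertex.
By contrast removing k leaves 1 component; it is not a cut vertex. No other vertex is a cut vertex either.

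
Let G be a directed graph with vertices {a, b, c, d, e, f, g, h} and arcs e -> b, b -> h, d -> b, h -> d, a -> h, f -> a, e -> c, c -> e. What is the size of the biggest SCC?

3

{b, d, h} are all mutually reachable — one SCC of size 3.
{c, e} are all mutually reachable — one SCC of size 2.
{g} is an SCC by itself.
{f} is an SCC by itself.
{a} is an SCC by itself.
The largest has 3 vertices.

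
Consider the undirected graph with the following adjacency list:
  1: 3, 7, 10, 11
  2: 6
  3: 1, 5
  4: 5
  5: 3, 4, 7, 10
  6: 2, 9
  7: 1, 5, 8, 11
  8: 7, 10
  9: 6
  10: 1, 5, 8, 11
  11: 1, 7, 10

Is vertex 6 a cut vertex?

Yes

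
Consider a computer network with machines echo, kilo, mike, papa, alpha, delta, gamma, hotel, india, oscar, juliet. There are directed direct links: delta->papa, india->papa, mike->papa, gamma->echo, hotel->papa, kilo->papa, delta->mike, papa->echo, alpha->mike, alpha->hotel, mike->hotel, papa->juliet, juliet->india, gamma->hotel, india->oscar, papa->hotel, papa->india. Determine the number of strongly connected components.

{papa, hotel, india, juliet} are all mutually reachable — one SCC of size 4.
{echo} is an SCC by itself.
{kilo} is an SCC by itself.
{alpha} is an SCC by itself.
{delta} is an SCC by itself.
(and 3 more singleton SCCs)
That gives 8 strongly connected components.

8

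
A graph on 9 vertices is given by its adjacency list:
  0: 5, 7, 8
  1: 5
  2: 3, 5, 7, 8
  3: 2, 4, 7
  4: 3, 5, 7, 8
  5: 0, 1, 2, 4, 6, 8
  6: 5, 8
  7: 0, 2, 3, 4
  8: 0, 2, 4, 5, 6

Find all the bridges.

1-5

The edges on the cycle 2-7-4-8-2 are not bridges since each lies on that cycle.
But removing 5-1 disconnects 5 from 1 — this is a bridge.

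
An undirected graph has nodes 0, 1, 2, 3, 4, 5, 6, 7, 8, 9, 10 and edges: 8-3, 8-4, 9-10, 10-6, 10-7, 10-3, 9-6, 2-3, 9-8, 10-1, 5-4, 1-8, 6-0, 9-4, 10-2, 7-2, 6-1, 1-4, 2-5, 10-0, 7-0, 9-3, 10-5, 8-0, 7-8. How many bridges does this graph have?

The edges on the cycle 9-10-7-8-9 are not bridges since each lies on that cycle.
Every edge lies on some cycle, so there are no bridges.

0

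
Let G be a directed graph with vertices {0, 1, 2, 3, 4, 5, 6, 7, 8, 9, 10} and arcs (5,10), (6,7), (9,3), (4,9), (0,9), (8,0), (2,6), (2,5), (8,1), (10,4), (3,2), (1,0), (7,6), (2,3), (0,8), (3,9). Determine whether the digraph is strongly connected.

There is no directed path from 2 to 1, so the graph is not strongly connected.

No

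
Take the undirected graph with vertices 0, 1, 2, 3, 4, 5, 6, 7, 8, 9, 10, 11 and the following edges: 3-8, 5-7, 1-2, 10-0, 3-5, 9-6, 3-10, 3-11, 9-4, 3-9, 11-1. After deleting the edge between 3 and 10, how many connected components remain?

Before removal there is 1 component.
3-10 is a bridge — removing it separates 3's side from 10's side.
After removal: 2 components.

2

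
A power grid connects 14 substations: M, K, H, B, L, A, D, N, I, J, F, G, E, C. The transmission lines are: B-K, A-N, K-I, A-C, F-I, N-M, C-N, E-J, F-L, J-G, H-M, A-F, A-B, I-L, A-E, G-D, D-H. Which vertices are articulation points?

Removing A increases the component count from 1 to 2, so A is a cut vertex.
By contrast removing F leaves 1 component; it is not a cut vertex. No other vertex is a cut vertex either.

A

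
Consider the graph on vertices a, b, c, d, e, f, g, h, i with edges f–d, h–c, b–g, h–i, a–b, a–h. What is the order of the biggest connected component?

e is isolated — a component by itself.
Starting from d we can reach d, f. That is one component of size 2.
Starting from a we can reach a, b, c, g, h, i. That is one component of size 6.
The largest has 6 vertices.

6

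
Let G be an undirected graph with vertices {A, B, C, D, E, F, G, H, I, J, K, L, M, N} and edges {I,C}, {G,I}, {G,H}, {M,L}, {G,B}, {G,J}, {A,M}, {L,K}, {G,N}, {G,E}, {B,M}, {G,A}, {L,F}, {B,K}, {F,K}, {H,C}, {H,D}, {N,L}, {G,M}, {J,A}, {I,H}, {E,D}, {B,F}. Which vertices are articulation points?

G

Removing G increases the component count from 1 to 2, so G is a cut vertex.
By contrast removing F leaves 1 component; it is not a cut vertex. No other vertex is a cut vertex either.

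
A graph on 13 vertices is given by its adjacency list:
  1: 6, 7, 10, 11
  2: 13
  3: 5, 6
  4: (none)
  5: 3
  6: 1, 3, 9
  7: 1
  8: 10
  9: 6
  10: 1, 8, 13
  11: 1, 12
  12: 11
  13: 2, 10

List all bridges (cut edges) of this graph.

1-10, 1-11, 1-6, 1-7, 10-13, 10-8, 11-12, 13-2, 3-5, 3-6, 6-9

removing 9-6 disconnects 9 from 6; removing 1-7 disconnects 1 from 7; removing 3-6 disconnects 3 from 6; removing 1-11 disconnects 1 from 11 — these are bridges.
In total 11 edges are bridges.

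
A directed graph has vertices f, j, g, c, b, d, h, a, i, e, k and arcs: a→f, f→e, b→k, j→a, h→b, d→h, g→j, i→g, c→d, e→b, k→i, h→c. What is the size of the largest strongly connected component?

{a, b, e, f, g, i, j, k} are all mutually reachable — one SCC of size 8.
{c, d, h} are all mutually reachable — one SCC of size 3.
The largest has 8 vertices.

8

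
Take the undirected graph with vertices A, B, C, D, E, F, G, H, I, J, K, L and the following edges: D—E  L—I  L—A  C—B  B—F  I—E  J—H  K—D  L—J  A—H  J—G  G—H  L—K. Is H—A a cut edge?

After removing H—A, the path H-J-L-A still connects them, so the edge is not a bridge.

No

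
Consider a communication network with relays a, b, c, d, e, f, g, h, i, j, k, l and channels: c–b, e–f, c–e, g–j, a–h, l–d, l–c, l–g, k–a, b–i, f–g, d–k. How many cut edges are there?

7

The edges on the cycle l-c-e-f-g-l are not bridges since each lies on that cycle.
But removing g–j disconnects g from j; removing b–i disconnects b from i; removing a–h disconnects a from h; removing a–k disconnects a from k — these are bridges.
In total 7 edges are bridges.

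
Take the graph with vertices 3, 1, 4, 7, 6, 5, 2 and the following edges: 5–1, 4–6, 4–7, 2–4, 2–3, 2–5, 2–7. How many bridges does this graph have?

4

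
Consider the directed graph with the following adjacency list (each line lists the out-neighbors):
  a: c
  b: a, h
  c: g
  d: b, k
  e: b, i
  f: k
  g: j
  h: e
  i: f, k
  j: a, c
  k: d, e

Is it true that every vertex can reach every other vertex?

No

There is no directed path from a to e, so the graph is not strongly connected.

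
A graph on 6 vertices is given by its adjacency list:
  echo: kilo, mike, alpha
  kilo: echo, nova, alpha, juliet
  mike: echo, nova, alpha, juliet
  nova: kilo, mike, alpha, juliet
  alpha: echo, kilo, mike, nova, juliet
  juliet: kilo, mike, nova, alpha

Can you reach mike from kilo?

Yes

From kilo we can reach echo, kilo, mike, nova, alpha, juliet, which includes mike.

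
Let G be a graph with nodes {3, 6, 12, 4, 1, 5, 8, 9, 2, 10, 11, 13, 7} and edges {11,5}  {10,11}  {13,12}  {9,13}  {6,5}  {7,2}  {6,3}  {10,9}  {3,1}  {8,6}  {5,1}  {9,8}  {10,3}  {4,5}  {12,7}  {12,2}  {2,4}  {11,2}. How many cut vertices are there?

Removing 2, for instance, still leaves 1 component. No single vertex removal increases the component count — the graph has no articulation points.

0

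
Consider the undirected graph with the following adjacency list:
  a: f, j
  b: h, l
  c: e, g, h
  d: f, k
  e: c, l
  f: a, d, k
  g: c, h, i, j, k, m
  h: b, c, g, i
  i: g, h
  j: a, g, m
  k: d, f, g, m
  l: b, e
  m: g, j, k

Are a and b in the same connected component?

Yes

From a we can reach a, b, c, d, e, f, g, h, i, j, k, l, m, which includes b.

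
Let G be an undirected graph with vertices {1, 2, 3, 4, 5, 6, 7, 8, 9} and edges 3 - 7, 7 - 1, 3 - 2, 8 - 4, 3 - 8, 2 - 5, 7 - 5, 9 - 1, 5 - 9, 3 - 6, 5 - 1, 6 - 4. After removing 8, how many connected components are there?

With 8 gone, the remaining components are: {1, 2, 3, 4, 5, 6, 7, 9}.
That is 1 component.

1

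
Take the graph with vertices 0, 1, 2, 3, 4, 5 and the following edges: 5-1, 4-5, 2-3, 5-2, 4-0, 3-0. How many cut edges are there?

The edges on the cycle 4-5-2-3-0-4 are not bridges since each lies on that cycle.
But removing 5-1 disconnects 5 from 1 — this is a bridge.

1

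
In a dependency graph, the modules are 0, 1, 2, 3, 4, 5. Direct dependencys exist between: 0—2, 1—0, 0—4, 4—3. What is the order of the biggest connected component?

5 is isolated — a component by itself.
Starting from 0 we can reach 0, 1, 2, 3, 4. That is one component of size 5.
The largest has 5 vertices.

5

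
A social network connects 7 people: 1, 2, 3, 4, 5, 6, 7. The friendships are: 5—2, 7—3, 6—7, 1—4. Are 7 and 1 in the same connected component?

The component containing 7 is {3, 6, 7}, and 1 is not in it.

No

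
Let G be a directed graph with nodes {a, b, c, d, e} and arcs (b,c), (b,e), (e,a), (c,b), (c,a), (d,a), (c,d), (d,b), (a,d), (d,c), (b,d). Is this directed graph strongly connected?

From d we can reach every vertex (a, b, c, d, e), and every vertex can reach d (a, b, c, d, e). So the whole graph is one strongly connected component.

Yes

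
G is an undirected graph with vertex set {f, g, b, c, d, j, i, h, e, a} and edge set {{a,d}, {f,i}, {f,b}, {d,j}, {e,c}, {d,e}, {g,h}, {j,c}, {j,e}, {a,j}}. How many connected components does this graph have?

3

Starting from g we can reach g, h. That is one component of size 2.
Starting from b we can reach b, f, i. That is one component of size 3.
Starting from a we can reach a, c, d, e, j. That is one component of size 5.
Total: 3 components.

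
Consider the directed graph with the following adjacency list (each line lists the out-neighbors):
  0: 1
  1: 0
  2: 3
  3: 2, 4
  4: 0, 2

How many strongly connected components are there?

{2, 3, 4} are all mutually reachable — one SCC of size 3.
{0, 1} are all mutually reachable — one SCC of size 2.
That gives 2 strongly connected components.

2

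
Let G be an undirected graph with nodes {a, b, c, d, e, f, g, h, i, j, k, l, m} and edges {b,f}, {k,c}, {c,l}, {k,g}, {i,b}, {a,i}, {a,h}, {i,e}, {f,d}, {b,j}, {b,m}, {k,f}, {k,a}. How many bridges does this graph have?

8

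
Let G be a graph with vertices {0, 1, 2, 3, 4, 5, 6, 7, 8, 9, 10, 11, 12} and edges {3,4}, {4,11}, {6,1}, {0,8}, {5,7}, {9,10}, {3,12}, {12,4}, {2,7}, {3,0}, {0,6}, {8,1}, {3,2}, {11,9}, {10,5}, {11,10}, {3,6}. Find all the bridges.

The edges on the cycle 3-0-8-1-6-3 are not bridges since each lies on that cycle.
Every edge lies on some cycle, so there are no bridges.

none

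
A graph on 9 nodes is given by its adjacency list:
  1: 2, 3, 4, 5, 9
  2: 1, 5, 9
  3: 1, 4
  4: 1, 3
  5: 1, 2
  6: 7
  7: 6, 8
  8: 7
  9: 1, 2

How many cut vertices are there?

2

Removing 1 increases the component count from 2 to 3, so 1 is a cut vertex.
Removing 7 increases the component count from 2 to 3, so 7 is a cut vertex.
By contrast removing 8 leaves 2 components; it is not a cut vertex. No other vertex is a cut vertex either.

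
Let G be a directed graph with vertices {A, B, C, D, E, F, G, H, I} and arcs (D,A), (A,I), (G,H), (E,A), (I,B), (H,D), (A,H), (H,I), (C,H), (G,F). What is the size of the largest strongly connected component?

3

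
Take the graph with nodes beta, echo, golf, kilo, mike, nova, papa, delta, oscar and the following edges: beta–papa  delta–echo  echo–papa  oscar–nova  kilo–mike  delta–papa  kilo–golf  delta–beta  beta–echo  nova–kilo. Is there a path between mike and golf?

From mike we can reach golf, kilo, mike, nova, oscar, which includes golf.

Yes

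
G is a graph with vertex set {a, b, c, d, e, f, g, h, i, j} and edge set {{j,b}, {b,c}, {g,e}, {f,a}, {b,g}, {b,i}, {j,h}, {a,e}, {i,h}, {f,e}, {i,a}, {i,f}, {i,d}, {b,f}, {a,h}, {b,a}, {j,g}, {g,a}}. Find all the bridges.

b-c, d-i

The edges on the cycle b-i-f-b are not bridges since each lies on that cycle.
But removing i - d disconnects i from d; removing c - b disconnects c from b — these are bridges.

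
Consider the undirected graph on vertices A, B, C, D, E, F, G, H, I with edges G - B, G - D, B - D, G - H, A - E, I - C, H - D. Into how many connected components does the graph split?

F is isolated — a component by itself.
Starting from C we can reach C, I. That is one component of size 2.
Starting from A we can reach A, E. That is one component of size 2.
Starting from B we can reach B, D, G, H. That is one component of size 4.
Total: 4 components.

4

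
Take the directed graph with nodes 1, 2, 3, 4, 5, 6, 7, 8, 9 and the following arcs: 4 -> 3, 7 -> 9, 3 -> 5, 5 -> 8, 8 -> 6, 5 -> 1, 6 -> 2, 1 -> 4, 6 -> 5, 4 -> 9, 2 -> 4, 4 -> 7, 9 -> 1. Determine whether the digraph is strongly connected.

Yes

From 7 we can reach every vertex (1, 2, 3, 4, 5, 6, 7, 8, 9), and every vertex can reach 7 (1, 2, 3, 4, 5, 6, 7, 8, 9). So the whole graph is one strongly connected component.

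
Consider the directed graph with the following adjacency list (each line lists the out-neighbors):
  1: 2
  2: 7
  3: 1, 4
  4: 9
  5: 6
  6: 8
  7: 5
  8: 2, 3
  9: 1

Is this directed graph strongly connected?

From 7 we can reach every vertex (1, 2, 3, 4, 5, 6, 7, 8, 9), and every vertex can reach 7 (1, 2, 3, 4, 5, 6, 7, 8, 9). So the whole graph is one strongly connected component.

Yes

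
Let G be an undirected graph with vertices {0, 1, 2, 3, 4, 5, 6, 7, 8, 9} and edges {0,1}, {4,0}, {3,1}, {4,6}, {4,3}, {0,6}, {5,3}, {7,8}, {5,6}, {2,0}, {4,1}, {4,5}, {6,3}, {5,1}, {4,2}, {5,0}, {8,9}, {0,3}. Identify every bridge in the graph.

7-8, 8-9

The edges on the cycle 4-2-0-5-4 are not bridges since each lies on that cycle.
But removing 8 - 9 disconnects 8 from 9; removing 8 - 7 disconnects 8 from 7 — these are bridges.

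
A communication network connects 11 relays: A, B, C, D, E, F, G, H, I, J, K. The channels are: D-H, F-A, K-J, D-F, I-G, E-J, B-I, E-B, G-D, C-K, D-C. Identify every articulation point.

Removing D increases the component count from 1 to 3, so D is a cut vertex.
Removing F increases the component count from 1 to 2, so F is a cut vertex.
By contrast removing C leaves 1 component; it is not a cut vertex. No other vertex is a cut vertex either.

D, F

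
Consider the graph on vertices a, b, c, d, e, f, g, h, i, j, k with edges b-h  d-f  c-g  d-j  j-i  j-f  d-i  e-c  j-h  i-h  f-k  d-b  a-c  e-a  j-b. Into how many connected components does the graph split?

2

Starting from a we can reach a, c, e, g. That is one component of size 4.
Starting from b we can reach b, d, f, h, i, j, k. That is one component of size 7.
Total: 2 components.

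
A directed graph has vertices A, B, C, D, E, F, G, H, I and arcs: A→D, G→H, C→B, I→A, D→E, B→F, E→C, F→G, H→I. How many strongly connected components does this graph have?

{A, B, C, D, E, F, G, H, I} are all mutually reachable — one SCC of size 9.
That gives 1 strongly connected component.

1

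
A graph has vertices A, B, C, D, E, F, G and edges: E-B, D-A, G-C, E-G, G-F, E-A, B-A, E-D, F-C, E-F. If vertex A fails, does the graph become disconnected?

Deleting A leaves 1 component (was 1) (its neighbors B, D, E remain connected to each other), so A is not a cut vertex.

No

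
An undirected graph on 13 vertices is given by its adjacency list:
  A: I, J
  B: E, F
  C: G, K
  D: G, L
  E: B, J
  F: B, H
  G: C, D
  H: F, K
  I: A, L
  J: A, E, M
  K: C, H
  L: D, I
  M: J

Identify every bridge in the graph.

J-M

The edges on the cycle I-L-D-G-C-K-H-F-B-E-J-A-I are not bridges since each lies on that cycle.
But removing J-M disconnects J from M — this is a bridge.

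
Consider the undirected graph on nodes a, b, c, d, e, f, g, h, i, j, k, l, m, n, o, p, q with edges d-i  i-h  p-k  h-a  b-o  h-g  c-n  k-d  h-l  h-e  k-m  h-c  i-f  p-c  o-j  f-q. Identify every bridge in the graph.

a-h, b-o, c-n, e-h, f-i, f-q, g-h, h-l, j-o, k-m

The edges on the cycle p-k-d-i-h-c-p are not bridges since each lies on that cycle.
But removing q-f disconnects q from f; removing n-c disconnects n from c; removing h-e disconnects h from e; removing i-f disconnects i from f — these are bridges.
In total 10 edges are bridges.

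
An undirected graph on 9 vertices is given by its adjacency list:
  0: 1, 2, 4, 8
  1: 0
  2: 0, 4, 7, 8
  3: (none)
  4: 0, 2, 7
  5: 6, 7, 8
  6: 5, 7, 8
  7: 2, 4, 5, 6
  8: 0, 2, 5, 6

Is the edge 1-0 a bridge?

Removing 1-0 leaves no path between 1 and 0: the component count goes from 2 to 3. So it is a bridge.

Yes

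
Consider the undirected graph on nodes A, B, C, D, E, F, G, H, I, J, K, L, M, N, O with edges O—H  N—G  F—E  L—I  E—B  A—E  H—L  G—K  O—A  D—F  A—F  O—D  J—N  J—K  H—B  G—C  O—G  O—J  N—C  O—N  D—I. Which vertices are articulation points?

O

Removing O increases the component count from 2 to 3, so O is a cut vertex.
By contrast removing N leaves 2 components; it is not a cut vertex. No other vertex is a cut vertex either.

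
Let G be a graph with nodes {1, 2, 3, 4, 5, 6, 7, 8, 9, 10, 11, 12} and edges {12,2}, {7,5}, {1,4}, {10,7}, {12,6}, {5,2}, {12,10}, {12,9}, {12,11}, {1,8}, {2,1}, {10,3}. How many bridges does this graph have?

7

The edges on the cycle 12-10-7-5-2-12 are not bridges since each lies on that cycle.
But removing 10–3 disconnects 10 from 3; removing 12–9 disconnects 12 from 9; removing 12–6 disconnects 12 from 6; removing 2–1 disconnects 2 from 1 — these are bridges.
In total 7 edges are bridges.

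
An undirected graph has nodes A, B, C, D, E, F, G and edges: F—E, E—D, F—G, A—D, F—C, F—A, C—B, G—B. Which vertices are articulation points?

F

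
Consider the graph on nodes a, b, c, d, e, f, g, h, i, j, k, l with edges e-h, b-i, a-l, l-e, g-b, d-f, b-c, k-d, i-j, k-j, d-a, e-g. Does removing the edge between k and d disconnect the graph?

After removing k-d, the path k-j-i-b-g-e-l-a-d still connects them, so the edge is not a bridge.

No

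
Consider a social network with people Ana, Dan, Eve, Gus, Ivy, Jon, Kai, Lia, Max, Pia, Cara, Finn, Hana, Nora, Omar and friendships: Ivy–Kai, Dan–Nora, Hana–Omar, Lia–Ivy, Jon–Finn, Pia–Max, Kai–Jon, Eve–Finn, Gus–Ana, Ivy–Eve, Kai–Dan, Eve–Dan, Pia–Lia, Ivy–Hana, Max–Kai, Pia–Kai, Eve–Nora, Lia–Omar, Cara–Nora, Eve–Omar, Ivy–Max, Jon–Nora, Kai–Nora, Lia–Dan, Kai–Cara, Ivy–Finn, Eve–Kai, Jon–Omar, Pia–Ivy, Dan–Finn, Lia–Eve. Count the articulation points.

0

Removing Hana, for instance, still leaves 2 components. No single vertex removal increases the component count — the graph has no articulation points.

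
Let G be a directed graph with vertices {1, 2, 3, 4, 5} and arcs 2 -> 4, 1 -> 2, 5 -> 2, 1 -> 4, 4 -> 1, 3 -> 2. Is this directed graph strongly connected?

No

There is no directed path from 3 to 5, so the graph is not strongly connected.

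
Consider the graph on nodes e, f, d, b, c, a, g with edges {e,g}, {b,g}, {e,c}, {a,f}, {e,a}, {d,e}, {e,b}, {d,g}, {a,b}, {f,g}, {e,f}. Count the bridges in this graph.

1

The edges on the cycle e-a-f-g-e are not bridges since each lies on that cycle.
But removing e-c disconnects e from c — this is a bridge.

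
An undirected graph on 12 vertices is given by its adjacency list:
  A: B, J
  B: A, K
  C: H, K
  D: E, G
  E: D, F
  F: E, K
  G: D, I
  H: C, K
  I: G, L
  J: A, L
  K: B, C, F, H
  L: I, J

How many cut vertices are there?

1

Removing K increases the component count from 1 to 2, so K is a cut vertex.
By contrast removing A leaves 1 component; it is not a cut vertex. No other vertex is a cut vertex either.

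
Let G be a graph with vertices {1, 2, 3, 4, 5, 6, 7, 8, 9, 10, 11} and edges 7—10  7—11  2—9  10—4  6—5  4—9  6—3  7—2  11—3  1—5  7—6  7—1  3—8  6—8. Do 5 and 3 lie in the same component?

From 5 we can reach 1, 2, 3, 4, 5, 6, 7, 8, 9, 10, 11, which includes 3.

Yes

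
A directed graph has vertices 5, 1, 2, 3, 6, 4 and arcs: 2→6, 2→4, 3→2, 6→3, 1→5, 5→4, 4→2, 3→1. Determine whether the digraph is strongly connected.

From 4 we can reach every vertex (1, 2, 3, 4, 5, 6), and every vertex can reach 4 (1, 2, 3, 4, 5, 6). So the whole graph is one strongly connected component.

Yes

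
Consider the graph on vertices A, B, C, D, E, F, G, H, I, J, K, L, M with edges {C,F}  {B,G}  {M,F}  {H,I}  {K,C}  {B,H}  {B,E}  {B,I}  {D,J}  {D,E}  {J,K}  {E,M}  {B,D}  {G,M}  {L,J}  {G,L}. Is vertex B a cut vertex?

Yes

Deleting B raises the number of components from 2 to 3, so B is a cut vertex.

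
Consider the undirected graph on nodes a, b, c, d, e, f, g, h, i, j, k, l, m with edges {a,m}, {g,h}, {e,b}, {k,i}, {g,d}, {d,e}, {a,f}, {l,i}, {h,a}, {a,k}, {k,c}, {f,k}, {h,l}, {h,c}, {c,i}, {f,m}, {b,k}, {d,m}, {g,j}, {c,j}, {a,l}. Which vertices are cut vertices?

Removing i, for instance, still leaves 1 component. No single vertex removal increases the component count — the graph has no articulation points.

none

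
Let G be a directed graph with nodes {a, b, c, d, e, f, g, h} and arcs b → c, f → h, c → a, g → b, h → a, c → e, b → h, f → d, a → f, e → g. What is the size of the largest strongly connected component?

{b, c, e, g} are all mutually reachable — one SCC of size 4.
{a, f, h} are all mutually reachable — one SCC of size 3.
{d} is an SCC by itself.
The largest has 4 vertices.

4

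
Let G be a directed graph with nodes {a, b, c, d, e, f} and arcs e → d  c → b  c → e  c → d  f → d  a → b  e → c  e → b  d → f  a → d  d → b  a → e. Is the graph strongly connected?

No

There is no directed path from f to e, so the graph is not strongly connected.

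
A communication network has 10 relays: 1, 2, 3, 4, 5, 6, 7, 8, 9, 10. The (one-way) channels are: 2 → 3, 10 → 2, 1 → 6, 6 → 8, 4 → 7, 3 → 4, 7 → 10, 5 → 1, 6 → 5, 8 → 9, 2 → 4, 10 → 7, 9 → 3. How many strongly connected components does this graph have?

4

{2, 3, 4, 7, 10} are all mutually reachable — one SCC of size 5.
{1, 5, 6} are all mutually reachable — one SCC of size 3.
{8} is an SCC by itself.
{9} is an SCC by itself.
That gives 4 strongly connected components.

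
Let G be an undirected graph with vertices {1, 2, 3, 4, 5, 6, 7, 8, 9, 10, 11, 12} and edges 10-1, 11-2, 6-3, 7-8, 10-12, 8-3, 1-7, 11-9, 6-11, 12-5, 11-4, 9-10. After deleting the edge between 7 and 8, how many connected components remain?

7 and 8 are still connected via 7-1-10-9-11-6-3-8, so the component count stays at 1.

1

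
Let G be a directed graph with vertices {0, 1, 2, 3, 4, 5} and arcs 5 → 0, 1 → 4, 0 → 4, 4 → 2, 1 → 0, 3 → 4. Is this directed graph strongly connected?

There is no directed path from 5 to 3, so the graph is not strongly connected.

No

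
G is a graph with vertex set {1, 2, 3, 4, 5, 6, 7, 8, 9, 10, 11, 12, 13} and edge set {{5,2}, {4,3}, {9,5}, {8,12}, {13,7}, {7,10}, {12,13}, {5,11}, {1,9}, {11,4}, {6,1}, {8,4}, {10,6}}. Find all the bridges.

2-5, 3-4

The edges on the cycle 8-12-13-7-10-6-1-9-5-11-4-8 are not bridges since each lies on that cycle.
But removing 4 - 3 disconnects 4 from 3; removing 5 - 2 disconnects 5 from 2 — these are bridges.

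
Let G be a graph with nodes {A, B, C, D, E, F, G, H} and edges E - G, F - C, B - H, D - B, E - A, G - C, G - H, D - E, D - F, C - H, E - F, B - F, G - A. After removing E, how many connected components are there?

1

With E gone, the remaining components are: {A, B, C, D, F, G, H}.
That is 1 component.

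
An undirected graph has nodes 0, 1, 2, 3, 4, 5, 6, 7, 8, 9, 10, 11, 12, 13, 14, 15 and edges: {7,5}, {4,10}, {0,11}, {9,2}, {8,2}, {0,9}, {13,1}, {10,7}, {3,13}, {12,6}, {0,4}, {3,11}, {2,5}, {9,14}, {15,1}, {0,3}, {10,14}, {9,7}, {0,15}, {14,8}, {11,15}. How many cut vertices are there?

1

Removing 0 increases the component count from 2 to 3, so 0 is a cut vertex.
By contrast removing 10 leaves 2 components; it is not a cut vertex. No other vertex is a cut vertex either.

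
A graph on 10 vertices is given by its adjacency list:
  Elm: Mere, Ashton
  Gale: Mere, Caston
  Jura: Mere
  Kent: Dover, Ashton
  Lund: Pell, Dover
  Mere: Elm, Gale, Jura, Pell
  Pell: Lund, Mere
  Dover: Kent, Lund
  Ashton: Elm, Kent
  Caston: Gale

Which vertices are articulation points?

Gale, Mere

Removing Gale increases the component count from 1 to 2, so Gale is a cut vertex.
Removing Mere increases the component count from 1 to 3, so Mere is a cut vertex.
By contrast removing Kent leaves 1 component; it is not a cut vertex. No other vertex is a cut vertex either.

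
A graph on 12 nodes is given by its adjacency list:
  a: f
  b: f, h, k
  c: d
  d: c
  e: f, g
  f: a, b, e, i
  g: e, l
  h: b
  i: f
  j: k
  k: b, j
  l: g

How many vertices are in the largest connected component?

10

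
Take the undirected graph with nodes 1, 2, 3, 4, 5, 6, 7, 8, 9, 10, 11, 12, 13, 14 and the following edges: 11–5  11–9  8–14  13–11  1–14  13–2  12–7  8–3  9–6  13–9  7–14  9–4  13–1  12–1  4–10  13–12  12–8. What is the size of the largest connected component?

Starting from 1 we can reach 1, 2, 3, 4, 5, 6, 7, 8, 9, 10, 11, 12, 13, 14. That is one component of size 14.
The largest has 14 vertices.

14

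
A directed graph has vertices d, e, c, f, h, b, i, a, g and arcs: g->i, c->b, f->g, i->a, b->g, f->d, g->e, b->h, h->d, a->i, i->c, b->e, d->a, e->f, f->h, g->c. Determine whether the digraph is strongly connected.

Yes

From f we can reach every vertex (a, b, c, d, e, f, g, h, i), and every vertex can reach f (a, b, c, d, e, f, g, h, i). So the whole graph is one strongly connected component.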